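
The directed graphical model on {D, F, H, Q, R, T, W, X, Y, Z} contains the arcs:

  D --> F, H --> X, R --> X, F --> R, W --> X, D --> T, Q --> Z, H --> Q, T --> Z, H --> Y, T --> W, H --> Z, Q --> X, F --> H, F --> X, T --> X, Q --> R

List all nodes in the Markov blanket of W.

{F, H, Q, R, T, X}

A node's Markov blanket = Pa ∪ Ch ∪ (parents of Ch other than the node itself).
W's parents: T.
Children of W: X.
For each child, the remaining parents (spouses of W):
  X also has parents F, H, Q, R, T.
So the Markov blanket of W is {F, H, Q, R, T, X}.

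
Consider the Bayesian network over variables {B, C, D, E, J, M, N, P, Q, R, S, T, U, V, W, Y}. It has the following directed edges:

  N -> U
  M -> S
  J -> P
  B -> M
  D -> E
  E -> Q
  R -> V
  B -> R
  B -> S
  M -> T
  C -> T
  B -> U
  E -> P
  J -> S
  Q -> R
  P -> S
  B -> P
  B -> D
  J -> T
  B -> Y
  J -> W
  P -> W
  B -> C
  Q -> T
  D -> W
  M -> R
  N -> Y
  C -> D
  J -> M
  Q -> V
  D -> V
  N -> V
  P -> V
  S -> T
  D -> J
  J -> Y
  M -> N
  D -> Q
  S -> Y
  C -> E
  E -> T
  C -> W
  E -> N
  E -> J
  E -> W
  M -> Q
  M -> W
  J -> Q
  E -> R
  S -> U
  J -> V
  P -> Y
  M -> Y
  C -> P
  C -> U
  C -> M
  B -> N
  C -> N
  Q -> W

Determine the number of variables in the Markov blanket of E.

Pa(E) = {C, D}.
Children of E: J, N, P, Q, R, T, W.
Co-parents of E (other parents of its children):
  parents(J) \ {E} = {D}.
  parents(N) \ {E} = {B, C, M}.
  P's other parents are B, C, J.
  parents(Q) \ {E} = {D, J, M}.
  parents(R) \ {E} = {B, M, Q}.
  T also has parents C, J, M, Q, S.
  W's other parents are C, D, J, M, P, Q.
MB(E) = {B, C, D, J, M, N, P, Q, R, S, T, W}, which has 12 nodes.

12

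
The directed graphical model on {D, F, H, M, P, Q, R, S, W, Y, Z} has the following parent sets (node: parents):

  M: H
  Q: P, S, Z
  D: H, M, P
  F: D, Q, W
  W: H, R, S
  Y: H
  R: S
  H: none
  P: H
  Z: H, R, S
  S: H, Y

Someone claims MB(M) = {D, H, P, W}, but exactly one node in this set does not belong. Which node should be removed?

By definition, MB(M) is built from M's parents, M's children, and the co-parents of M.
M's children: D.
Parents of M: H.
Parents of each child, excluding M:
  parents(D) \ {M} = {H, P}.
MB(M) = {D, H, P}.
W is neither a parent, child, nor co-parent of M, so it does not belong.

W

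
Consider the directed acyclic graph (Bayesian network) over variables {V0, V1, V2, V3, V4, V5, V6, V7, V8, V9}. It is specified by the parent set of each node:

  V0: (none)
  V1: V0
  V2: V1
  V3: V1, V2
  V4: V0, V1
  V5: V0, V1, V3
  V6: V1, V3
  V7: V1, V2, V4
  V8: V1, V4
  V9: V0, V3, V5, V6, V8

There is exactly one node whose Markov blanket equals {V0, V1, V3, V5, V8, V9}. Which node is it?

V6

The target node must have every member of {V0, V1, V3, V5, V8, V9} as a parent, child, or co-parent, and no others.
Parents of V6: V1, V3; children: V9; co-parents: V0, V3, V5, V8.
These exactly cover the given set, so the node is V6.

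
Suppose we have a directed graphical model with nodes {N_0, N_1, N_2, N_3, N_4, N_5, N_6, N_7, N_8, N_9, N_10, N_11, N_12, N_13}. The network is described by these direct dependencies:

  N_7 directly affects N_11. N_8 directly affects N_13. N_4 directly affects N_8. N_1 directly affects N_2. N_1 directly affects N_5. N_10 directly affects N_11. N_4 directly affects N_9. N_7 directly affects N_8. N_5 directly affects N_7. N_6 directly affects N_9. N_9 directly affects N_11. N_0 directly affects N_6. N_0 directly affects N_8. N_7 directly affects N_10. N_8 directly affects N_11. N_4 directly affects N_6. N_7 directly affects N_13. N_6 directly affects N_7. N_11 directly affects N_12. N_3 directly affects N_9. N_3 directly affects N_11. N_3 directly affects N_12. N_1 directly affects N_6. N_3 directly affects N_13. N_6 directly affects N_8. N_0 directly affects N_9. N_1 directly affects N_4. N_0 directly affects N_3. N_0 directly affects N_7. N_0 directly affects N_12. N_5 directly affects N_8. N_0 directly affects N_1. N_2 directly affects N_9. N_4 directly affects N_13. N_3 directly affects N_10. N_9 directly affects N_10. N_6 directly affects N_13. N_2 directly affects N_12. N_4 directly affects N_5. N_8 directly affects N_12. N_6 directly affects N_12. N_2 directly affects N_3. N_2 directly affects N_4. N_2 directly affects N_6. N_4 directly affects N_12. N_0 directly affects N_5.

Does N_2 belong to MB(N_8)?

N_2 is a co-parent of N_8: both are parents of N_12.
So N_2 ∈ MB(N_8).

Yes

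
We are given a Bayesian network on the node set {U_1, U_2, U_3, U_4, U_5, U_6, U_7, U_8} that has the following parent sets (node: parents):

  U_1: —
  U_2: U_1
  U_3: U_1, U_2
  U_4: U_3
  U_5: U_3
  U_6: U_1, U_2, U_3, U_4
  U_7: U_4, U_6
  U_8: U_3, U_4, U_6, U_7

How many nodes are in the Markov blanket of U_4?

6

U_4's parents: U_3.
Children of U_4: U_6, U_7, U_8.
Parents of each child, excluding U_4:
  parents(U_6) \ {U_4} = {U_1, U_2, U_3}.
  parents(U_7) \ {U_4} = {U_6}.
  U_8 also has parents U_3, U_6, U_7.
MB(U_4) = {U_1, U_2, U_3, U_6, U_7, U_8}, which has 6 nodes.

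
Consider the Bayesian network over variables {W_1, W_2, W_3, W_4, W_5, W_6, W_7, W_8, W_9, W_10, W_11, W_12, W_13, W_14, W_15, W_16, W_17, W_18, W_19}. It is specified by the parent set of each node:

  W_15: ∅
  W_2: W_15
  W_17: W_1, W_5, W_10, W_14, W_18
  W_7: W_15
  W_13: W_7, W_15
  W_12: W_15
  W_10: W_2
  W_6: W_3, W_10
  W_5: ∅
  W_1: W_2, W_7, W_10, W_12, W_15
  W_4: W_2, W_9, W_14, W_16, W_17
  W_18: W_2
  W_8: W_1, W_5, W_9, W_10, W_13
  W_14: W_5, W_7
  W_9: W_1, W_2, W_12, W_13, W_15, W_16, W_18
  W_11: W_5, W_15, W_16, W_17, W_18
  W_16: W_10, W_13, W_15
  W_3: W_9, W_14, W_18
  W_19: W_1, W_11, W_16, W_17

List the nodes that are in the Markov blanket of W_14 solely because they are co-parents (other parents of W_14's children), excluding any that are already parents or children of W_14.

Children of W_14: W_3, W_4, W_17.
  W_17: W_1, W_5, W_10, W_18
  W_4: W_2, W_9, W_16, W_17
  W_3: W_9, W_18
Excluding nodes already adjacent to W_14 (W_3, W_4, W_5, W_7, W_17), the co-parent-only contribution is {W_1, W_2, W_9, W_10, W_16, W_18}.

{W_1, W_2, W_9, W_10, W_16, W_18}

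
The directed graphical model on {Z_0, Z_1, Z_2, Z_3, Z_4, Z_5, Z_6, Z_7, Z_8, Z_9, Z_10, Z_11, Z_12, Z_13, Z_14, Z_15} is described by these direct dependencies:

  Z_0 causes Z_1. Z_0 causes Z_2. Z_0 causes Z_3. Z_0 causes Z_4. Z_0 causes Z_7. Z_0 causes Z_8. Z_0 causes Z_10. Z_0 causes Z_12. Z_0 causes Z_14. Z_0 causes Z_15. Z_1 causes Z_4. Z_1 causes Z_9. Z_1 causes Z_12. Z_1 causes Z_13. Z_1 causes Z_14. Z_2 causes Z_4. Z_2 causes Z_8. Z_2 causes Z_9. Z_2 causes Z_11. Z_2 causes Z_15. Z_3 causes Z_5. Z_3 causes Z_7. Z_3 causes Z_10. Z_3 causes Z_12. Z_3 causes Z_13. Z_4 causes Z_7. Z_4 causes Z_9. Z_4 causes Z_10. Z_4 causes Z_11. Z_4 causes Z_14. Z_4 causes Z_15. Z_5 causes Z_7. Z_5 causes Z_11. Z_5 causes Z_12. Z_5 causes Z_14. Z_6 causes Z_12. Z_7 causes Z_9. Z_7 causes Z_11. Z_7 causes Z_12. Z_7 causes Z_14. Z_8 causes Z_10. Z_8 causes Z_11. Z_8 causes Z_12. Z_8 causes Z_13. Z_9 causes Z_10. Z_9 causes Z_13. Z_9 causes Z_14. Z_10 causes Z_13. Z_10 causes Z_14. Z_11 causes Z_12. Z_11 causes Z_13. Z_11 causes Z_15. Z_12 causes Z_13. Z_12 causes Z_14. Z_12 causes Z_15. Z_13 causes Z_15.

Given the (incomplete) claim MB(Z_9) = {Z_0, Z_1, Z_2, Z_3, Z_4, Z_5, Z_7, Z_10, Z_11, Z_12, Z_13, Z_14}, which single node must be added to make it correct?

Z_8

Ch(Z_9) = {Z_10, Z_13, Z_14}.
Z_9 has parents Z_1, Z_2, Z_4, Z_7.
Other parents of Z_9's children:
  Z_10: Z_0, Z_3, Z_4, Z_8
  Z_13: Z_1, Z_3, Z_8, Z_10, Z_11, Z_12
  Z_14: Z_0, Z_1, Z_4, Z_5, Z_7, Z_10, Z_12
MB(Z_9) = {Z_0, Z_1, Z_2, Z_3, Z_4, Z_5, Z_7, Z_8, Z_10, Z_11, Z_12, Z_13, Z_14}.
Comparing with the claimed set, Z_8 is missing.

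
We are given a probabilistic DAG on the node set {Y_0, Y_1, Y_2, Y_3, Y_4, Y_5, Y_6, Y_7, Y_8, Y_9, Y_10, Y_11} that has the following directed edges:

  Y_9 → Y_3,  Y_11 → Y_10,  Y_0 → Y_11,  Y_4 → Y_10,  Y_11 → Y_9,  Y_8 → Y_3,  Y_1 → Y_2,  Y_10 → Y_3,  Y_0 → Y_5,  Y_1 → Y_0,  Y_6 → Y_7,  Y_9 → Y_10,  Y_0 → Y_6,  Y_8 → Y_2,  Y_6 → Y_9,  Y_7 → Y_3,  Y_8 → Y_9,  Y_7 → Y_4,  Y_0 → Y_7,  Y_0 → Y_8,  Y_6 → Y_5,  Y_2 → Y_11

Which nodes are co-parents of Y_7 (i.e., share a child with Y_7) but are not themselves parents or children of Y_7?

{Y_8, Y_9, Y_10}

Children of Y_7: Y_3, Y_4.
  Y_4: —
  Y_3: Y_8, Y_9, Y_10
Excluding nodes already adjacent to Y_7 (Y_0, Y_3, Y_4, Y_6), the co-parent-only contribution is {Y_8, Y_9, Y_10}.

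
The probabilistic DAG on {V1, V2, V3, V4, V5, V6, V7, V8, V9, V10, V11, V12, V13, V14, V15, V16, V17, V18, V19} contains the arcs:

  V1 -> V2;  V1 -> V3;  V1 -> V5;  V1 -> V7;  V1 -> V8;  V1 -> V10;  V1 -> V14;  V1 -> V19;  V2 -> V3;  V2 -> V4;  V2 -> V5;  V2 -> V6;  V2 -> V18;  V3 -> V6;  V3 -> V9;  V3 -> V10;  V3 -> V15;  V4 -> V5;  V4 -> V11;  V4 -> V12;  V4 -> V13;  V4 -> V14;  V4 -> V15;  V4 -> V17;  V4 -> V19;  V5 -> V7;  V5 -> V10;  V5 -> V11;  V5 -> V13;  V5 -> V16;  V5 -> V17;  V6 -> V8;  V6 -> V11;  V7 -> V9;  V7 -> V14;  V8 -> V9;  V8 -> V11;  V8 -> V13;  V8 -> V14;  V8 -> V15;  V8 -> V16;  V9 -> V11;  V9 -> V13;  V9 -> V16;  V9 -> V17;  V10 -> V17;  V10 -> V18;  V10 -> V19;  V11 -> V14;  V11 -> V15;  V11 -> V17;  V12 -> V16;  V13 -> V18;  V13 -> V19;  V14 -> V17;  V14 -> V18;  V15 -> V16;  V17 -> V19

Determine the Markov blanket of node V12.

V12's parents: V4.
Children of V12: V16.
Co-parents of V12 (other parents of its children):
  V16 also has parents V5, V8, V9, V15.
So the Markov blanket of V12 is {V4, V5, V8, V9, V15, V16}.

{V4, V5, V8, V9, V15, V16}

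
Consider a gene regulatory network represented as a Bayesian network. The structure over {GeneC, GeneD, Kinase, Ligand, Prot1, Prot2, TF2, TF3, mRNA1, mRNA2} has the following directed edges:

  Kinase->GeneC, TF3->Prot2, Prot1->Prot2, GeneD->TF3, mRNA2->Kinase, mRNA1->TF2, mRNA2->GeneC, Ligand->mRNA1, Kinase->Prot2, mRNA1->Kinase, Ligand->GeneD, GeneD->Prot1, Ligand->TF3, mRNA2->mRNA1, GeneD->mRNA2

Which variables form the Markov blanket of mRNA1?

Pa(mRNA1) = {Ligand, mRNA2}.
Ch(mRNA1) = {Kinase, TF2}.
Other parents of mRNA1's children:
  Kinase's other parent is mRNA2.
  TF2 has no other parent.
MB(mRNA1) = {Kinase, Ligand, TF2, mRNA2}.

{Kinase, Ligand, TF2, mRNA2}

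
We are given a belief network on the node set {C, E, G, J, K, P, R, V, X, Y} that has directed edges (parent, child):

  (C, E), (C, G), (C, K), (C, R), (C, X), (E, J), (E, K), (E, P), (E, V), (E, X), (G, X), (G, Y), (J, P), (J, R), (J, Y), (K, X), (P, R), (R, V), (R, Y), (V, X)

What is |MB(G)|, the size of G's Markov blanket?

G has parent C.
Ch(G) = {X, Y}.
Co-parents of G (other parents of its children):
  parents(X) \ {G} = {C, E, K, V}.
  Y also has parents J, R.
MB(G) = {C, E, J, K, R, V, X, Y}, which has 8 nodes.

8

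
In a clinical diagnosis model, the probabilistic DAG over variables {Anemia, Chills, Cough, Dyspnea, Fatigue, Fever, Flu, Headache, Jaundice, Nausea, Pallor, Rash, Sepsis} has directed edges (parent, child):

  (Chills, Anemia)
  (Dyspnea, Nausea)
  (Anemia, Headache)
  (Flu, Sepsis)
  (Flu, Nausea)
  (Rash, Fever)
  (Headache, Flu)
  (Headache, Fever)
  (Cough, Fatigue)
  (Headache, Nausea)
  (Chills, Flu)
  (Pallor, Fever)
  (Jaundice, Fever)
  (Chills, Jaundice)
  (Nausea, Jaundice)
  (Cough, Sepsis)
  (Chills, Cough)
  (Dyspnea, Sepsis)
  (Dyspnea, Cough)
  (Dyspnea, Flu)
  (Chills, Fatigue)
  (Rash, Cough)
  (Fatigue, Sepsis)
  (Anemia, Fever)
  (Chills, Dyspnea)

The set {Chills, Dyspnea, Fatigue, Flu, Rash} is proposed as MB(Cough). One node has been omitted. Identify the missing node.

Sepsis

Pa(Cough) = {Chills, Dyspnea, Rash}.
Children of Cough: Fatigue, Sepsis.
Parents of each child, excluding Cough:
  Fatigue: Chills
  Sepsis: Dyspnea, Fatigue, Flu
MB(Cough) = {Chills, Dyspnea, Fatigue, Flu, Rash, Sepsis}.
Comparing with the claimed set, Sepsis is missing.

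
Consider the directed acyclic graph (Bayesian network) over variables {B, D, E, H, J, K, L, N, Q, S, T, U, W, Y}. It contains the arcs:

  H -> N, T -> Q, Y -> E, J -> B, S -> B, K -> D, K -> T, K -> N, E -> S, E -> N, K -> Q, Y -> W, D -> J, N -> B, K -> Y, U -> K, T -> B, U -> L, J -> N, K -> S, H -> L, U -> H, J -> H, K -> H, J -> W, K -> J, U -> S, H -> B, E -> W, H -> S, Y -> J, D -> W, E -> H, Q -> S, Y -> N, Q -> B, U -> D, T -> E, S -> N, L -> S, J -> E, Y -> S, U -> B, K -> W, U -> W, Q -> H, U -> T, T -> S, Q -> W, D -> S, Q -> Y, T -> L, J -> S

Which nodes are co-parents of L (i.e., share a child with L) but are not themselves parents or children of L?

{D, E, J, K, Q, Y}

Children of L: S.
  parents(S) \ {L} = {D, E, H, J, K, Q, T, U, Y}.
Excluding nodes already adjacent to L (H, S, T, U), the co-parent-only contribution is {D, E, J, K, Q, Y}.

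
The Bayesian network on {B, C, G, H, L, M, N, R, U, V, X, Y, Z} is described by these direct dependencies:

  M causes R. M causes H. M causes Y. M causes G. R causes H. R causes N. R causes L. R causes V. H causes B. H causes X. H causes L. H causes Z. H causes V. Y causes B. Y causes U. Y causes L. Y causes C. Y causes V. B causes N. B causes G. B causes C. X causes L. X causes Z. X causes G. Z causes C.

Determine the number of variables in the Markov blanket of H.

The Markov blanket of a node is its parents, its children, and the other parents of its children.
H's parents: M, R.
Ch(H) = {B, L, V, X, Z}.
Other parents of H's children:
  parents(B) \ {H} = {Y}.
  X: no additional parents.
  L's other parents are R, X, Y.
  Z also has parent X.
  V also has parents R, Y.
MB(H) = {B, L, M, R, V, X, Y, Z}, which has 8 nodes.

8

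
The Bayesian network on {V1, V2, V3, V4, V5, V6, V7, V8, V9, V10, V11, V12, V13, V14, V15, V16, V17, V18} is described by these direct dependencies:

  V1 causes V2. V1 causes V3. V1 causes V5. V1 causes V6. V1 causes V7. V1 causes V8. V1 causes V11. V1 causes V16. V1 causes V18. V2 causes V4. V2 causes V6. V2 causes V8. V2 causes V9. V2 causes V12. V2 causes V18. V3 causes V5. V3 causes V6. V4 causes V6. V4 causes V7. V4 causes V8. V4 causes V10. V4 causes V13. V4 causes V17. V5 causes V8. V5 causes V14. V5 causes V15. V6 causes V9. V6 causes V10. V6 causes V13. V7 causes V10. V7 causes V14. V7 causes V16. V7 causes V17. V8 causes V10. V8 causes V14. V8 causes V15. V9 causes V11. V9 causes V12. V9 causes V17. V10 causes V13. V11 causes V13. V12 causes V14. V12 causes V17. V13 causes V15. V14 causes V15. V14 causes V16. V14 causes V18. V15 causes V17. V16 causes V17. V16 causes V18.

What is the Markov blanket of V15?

{V4, V5, V7, V8, V9, V12, V13, V14, V16, V17}

The Markov blanket of a node is its parents, its children, and the other parents of its children.
Parents of V15: V5, V8, V13, V14.
V15 has child V17.
Co-parents of V15 (other parents of its children):
  V17's other parents are V4, V7, V9, V12, V16.
So the Markov blanket of V15 is {V4, V5, V7, V8, V9, V12, V13, V14, V16, V17}.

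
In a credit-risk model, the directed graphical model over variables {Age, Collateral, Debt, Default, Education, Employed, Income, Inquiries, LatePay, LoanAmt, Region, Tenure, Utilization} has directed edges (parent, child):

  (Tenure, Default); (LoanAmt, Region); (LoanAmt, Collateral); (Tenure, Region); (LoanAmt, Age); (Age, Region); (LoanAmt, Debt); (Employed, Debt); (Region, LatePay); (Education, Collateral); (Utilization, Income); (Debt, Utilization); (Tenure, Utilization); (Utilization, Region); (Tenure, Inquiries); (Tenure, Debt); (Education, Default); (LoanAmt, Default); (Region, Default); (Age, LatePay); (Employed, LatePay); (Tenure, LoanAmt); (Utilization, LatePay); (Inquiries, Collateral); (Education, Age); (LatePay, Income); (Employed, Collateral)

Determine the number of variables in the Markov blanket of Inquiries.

Parents of Inquiries: Tenure.
Inquiries's children: Collateral.
Parents of each child, excluding Inquiries:
  Collateral: Education, Employed, LoanAmt
MB(Inquiries) = {Collateral, Education, Employed, LoanAmt, Tenure}, which has 5 nodes.

5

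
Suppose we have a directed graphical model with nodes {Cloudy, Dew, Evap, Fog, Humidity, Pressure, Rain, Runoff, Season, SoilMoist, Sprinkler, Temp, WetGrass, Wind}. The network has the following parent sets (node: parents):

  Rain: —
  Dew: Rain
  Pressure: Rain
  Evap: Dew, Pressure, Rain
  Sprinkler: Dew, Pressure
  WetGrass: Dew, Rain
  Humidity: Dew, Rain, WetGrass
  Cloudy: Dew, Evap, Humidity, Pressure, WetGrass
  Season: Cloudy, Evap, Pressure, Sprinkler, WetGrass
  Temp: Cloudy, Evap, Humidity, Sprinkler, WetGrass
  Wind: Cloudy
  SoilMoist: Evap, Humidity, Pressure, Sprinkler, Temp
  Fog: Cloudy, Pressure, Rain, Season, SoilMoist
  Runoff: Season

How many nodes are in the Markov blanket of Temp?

7

Temp's parents: Cloudy, Evap, Humidity, Sprinkler, WetGrass.
Ch(Temp) = {SoilMoist}.
Co-parents of Temp (other parents of its children):
  SoilMoist: Evap, Humidity, Pressure, Sprinkler
MB(Temp) = {Cloudy, Evap, Humidity, Pressure, SoilMoist, Sprinkler, WetGrass}, which has 7 nodes.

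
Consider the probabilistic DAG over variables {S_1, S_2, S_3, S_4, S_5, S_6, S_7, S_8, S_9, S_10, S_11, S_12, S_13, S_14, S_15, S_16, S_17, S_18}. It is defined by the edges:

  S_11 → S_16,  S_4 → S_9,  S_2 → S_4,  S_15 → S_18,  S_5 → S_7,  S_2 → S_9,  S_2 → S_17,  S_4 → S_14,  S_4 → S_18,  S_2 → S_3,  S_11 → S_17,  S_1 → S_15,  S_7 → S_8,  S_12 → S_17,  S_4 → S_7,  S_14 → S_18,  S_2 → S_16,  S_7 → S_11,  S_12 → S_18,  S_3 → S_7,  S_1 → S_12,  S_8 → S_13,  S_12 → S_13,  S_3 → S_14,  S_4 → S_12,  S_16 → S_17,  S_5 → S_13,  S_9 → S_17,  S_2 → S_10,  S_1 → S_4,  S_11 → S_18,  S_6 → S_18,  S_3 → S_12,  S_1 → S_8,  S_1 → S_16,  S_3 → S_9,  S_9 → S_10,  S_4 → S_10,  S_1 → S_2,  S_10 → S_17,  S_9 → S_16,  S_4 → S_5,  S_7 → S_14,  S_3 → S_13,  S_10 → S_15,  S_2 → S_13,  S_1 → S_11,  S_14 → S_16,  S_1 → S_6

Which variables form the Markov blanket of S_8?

Ch(S_8) = {S_13}.
S_8 has parents S_1, S_7.
For each child, the remaining parents (spouses of S_8):
  S_13 also has parents S_2, S_3, S_5, S_12.
So the Markov blanket of S_8 is {S_1, S_2, S_3, S_5, S_7, S_12, S_13}.

{S_1, S_2, S_3, S_5, S_7, S_12, S_13}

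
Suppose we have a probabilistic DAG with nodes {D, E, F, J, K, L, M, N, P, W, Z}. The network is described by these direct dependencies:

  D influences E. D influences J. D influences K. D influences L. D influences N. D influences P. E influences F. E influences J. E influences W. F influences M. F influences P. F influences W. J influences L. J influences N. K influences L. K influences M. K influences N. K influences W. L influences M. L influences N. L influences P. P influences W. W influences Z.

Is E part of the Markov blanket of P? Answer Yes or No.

Yes

E is a co-parent of P: both are parents of W.
So E ∈ MB(P).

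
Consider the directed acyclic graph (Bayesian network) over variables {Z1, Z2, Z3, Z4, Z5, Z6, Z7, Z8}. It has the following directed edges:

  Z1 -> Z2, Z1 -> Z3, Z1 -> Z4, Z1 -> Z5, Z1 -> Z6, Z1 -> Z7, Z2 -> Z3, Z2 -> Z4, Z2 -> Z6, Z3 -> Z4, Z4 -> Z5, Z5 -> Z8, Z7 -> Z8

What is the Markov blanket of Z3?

The Markov blanket of a node is its parents, its children, and the other parents of its children.
Z3's parents: Z1, Z2.
Z3's children: Z4.
Other parents of Z3's children:
  parents(Z4) \ {Z3} = {Z1, Z2}.
So the Markov blanket of Z3 is {Z1, Z2, Z4}.

{Z1, Z2, Z4}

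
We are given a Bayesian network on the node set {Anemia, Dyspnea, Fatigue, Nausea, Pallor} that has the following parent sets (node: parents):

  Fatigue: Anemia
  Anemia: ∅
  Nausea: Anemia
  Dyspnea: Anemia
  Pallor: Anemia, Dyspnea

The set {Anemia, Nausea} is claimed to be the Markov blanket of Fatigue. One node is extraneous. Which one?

A node's Markov blanket = Pa ∪ Ch ∪ (parents of Ch other than the node itself).
Parents of Fatigue: Anemia.
Children of Fatigue: none.
Fatigue has no children, so there are no co-parents.
MB(Fatigue) = {Anemia}.
Nausea is neither a parent, child, nor co-parent of Fatigue, so it does not belong.

Nausea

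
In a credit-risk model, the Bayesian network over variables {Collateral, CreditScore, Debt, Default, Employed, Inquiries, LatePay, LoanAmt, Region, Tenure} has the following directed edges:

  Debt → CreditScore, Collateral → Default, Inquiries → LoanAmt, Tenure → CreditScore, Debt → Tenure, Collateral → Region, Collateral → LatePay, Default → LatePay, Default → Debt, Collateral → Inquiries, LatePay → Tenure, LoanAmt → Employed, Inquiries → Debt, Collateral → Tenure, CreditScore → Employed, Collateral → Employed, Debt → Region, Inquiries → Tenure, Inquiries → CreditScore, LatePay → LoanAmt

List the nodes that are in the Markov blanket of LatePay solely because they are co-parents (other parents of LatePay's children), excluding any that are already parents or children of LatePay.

{Debt, Inquiries}

Children of LatePay: LoanAmt, Tenure.
  LoanAmt also has parent Inquiries.
  Tenure also has parents Collateral, Debt, Inquiries.
Excluding nodes already adjacent to LatePay (Collateral, Default, LoanAmt, Tenure), the co-parent-only contribution is {Debt, Inquiries}.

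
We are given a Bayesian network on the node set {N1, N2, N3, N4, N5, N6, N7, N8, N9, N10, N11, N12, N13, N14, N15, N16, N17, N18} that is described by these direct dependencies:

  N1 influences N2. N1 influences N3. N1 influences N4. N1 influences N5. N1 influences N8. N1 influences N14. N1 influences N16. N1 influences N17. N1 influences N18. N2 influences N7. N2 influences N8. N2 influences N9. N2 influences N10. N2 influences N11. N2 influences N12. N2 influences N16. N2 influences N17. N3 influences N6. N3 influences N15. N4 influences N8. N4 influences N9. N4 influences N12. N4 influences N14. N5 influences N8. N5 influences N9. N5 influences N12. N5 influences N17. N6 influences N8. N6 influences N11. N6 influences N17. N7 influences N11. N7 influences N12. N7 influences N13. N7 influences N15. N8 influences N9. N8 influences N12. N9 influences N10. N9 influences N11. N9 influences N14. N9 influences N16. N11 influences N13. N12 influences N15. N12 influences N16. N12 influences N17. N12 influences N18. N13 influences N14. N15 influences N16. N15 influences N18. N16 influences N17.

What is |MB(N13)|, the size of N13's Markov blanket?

6

By definition, MB(N13) is built from N13's parents, N13's children, and the co-parents of N13.
N13's children: N14.
N13 has parents N7, N11.
For each child, the remaining parents (spouses of N13):
  N14: N1, N4, N9
MB(N13) = {N1, N4, N7, N9, N11, N14}, which has 6 nodes.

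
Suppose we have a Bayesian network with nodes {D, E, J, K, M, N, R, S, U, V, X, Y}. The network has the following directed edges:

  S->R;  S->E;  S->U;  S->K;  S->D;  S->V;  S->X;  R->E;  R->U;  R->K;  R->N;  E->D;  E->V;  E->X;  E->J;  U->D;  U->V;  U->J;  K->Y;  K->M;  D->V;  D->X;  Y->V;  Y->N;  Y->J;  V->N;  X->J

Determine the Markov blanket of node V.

A node's Markov blanket = Pa ∪ Ch ∪ (parents of Ch other than the node itself).
V's parents: D, E, S, U, Y.
Ch(V) = {N}.
Other parents of V's children:
  N: R, Y
Taking the union gives {D, E, N, R, S, U, Y}.

{D, E, N, R, S, U, Y}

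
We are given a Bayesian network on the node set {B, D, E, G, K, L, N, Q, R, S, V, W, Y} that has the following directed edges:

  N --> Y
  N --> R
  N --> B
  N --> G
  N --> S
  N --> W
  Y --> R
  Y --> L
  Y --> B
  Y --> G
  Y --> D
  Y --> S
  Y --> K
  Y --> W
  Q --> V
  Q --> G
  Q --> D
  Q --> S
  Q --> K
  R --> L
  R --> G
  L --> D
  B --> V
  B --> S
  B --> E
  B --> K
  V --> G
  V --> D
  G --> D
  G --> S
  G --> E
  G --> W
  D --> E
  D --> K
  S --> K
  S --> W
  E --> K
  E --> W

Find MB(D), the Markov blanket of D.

{B, E, G, K, L, Q, S, V, Y}

By definition, MB(D) is built from D's parents, D's children, and the co-parents of D.
Parents of D: G, L, Q, V, Y.
D's children: E, K.
Parents of each child, excluding D:
  E: B, G
  K: B, E, Q, S, Y
Union: {G, L, Q, V, Y} ∪ {E, K} ∪ {B, E, G, Q, S, Y} = {B, E, G, K, L, Q, S, V, Y}.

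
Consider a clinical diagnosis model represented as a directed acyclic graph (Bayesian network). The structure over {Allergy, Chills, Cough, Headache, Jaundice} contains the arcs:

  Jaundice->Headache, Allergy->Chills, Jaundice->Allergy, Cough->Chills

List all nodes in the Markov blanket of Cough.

{Allergy, Chills}

Cough has no parents.
Children of Cough: Chills.
Parents of each child, excluding Cough:
  Chills: Allergy
Union: {} ∪ {Chills} ∪ {Allergy} = {Allergy, Chills}.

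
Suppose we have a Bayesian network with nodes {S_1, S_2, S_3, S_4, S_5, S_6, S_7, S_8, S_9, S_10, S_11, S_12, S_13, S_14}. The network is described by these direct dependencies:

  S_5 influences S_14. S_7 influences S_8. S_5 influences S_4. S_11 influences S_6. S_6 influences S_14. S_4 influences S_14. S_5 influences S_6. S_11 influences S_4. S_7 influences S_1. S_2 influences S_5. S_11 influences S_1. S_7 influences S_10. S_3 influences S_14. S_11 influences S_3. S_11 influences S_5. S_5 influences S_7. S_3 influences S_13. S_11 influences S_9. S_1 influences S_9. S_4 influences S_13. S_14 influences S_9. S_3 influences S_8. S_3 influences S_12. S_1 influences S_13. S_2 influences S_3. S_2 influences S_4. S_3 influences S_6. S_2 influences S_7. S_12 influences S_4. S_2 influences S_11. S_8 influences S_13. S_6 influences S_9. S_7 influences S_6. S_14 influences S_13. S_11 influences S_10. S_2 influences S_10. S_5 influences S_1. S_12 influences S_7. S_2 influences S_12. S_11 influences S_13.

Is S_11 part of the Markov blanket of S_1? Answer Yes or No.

Yes

S_11 is a parent of S_1.
So S_11 ∈ MB(S_1).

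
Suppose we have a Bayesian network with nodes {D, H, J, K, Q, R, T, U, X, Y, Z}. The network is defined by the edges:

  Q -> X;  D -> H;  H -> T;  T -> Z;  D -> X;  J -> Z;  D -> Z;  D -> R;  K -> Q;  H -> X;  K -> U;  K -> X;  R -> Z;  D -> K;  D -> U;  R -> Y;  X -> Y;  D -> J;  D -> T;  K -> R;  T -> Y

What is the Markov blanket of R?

The Markov blanket of a node is its parents, its children, and the other parents of its children.
Pa(R) = {D, K}.
Ch(R) = {Y, Z}.
Parents of each child, excluding R:
  Y also has parents T, X.
  Z also has parents D, J, T.
So the Markov blanket of R is {D, J, K, T, X, Y, Z}.

{D, J, K, T, X, Y, Z}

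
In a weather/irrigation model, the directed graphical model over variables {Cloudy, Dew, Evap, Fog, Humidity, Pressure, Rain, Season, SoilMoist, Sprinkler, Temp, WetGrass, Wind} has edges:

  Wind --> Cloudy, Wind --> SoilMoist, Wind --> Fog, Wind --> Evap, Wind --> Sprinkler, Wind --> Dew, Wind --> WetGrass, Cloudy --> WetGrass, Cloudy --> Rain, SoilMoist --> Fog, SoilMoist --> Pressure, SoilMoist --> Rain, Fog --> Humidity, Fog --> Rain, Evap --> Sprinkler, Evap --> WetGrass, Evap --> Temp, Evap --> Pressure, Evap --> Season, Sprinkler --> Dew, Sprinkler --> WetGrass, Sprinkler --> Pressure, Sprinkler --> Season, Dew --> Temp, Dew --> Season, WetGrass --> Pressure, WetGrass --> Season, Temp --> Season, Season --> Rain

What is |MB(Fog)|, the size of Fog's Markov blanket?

6

By definition, MB(Fog) is built from Fog's parents, Fog's children, and the co-parents of Fog.
Parents of Fog: SoilMoist, Wind.
Fog's children: Humidity, Rain.
Parents of each child, excluding Fog:
  Humidity: —
  Rain: Cloudy, Season, SoilMoist
MB(Fog) = {Cloudy, Humidity, Rain, Season, SoilMoist, Wind}, which has 6 nodes.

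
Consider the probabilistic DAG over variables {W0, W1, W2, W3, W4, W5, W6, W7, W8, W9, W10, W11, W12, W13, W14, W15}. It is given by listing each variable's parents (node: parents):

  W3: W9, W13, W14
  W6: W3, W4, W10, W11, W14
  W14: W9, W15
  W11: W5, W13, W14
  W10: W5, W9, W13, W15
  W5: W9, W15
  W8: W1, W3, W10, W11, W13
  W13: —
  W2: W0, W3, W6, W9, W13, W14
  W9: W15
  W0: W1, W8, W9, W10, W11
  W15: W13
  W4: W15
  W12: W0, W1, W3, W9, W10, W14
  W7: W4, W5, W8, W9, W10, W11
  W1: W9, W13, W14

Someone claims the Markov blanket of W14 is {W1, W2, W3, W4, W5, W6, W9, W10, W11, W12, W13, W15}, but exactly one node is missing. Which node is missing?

W0

W14 has parents W9, W15.
Children of W14: W1, W2, W3, W6, W11, W12.
For each child, the remaining parents (spouses of W14):
  W11: W5, W13
  W3: W9, W13
  W1: W9, W13
  W6: W3, W4, W10, W11
  W2: W0, W3, W6, W9, W13
  W12: W0, W1, W3, W9, W10
MB(W14) = {W0, W1, W2, W3, W4, W5, W6, W9, W10, W11, W12, W13, W15}.
Comparing with the claimed set, W0 is missing.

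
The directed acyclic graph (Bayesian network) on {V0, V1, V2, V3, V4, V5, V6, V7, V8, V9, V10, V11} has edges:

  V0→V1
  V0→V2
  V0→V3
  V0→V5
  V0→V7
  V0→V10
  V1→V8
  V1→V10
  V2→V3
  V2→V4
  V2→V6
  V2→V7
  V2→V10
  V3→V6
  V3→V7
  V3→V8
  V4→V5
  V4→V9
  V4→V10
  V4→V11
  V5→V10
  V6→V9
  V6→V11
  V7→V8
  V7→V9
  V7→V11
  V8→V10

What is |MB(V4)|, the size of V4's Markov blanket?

By definition, MB(V4) is built from V4's parents, V4's children, and the co-parents of V4.
V4's children: V5, V9, V10, V11.
Parents of V4: V2.
Other parents of V4's children:
  V5: V0
  V9: V6, V7
  V10: V0, V1, V2, V5, V8
  V11: V6, V7
MB(V4) = {V0, V1, V2, V5, V6, V7, V8, V9, V10, V11}, which has 10 nodes.

10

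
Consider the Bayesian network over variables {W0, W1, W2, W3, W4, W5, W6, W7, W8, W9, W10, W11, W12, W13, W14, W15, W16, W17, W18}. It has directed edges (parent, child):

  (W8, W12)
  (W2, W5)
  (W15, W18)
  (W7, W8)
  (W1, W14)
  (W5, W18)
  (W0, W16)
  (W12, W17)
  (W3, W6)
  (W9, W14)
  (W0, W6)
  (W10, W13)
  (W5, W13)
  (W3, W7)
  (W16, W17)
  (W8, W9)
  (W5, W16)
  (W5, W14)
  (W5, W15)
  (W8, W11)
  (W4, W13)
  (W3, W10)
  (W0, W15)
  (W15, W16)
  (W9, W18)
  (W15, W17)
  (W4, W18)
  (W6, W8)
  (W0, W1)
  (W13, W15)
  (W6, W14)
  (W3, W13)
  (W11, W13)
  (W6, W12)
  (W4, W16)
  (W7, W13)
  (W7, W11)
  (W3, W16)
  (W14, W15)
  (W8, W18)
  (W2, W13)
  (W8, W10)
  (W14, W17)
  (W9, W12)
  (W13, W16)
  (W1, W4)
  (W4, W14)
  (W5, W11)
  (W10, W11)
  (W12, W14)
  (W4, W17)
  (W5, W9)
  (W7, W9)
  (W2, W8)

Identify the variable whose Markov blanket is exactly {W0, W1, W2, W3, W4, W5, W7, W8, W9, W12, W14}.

W6

The target node must have every member of {W0, W1, W2, W3, W4, W5, W7, W8, W9, W12, W14} as a parent, child, or co-parent, and no others.
Parents of W6: W0, W3; children: W8, W12, W14; co-parents: W1, W2, W4, W5, W7, W8, W9, W12.
These exactly cover the given set, so the node is W6.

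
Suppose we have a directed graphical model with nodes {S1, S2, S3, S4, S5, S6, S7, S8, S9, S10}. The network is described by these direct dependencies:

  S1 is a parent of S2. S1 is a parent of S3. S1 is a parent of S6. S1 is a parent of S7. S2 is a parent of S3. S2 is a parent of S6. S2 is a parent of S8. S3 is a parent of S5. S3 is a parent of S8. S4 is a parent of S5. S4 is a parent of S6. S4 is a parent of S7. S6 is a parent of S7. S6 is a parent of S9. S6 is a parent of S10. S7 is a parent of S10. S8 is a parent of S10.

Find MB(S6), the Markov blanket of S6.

{S1, S2, S4, S7, S8, S9, S10}

S6 has parents S1, S2, S4.
S6's children: S7, S9, S10.
For each child, the remaining parents (spouses of S6):
  parents(S7) \ {S6} = {S1, S4}.
  S9: no additional parents.
  S10's other parents are S7, S8.
Taking the union gives {S1, S2, S4, S7, S8, S9, S10}.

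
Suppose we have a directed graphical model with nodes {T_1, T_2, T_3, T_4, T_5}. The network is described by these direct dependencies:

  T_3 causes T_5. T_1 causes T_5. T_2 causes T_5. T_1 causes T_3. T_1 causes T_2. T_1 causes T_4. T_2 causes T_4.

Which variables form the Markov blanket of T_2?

{T_1, T_3, T_4, T_5}

By definition, MB(T_2) is built from T_2's parents, T_2's children, and the co-parents of T_2.
T_2's parents: T_1.
Children of T_2: T_4, T_5.
Co-parents of T_2 (other parents of its children):
  T_4 also has parent T_1.
  T_5 also has parents T_1, T_3.
Union: {T_1} ∪ {T_4, T_5} ∪ {T_1, T_3} = {T_1, T_3, T_4, T_5}.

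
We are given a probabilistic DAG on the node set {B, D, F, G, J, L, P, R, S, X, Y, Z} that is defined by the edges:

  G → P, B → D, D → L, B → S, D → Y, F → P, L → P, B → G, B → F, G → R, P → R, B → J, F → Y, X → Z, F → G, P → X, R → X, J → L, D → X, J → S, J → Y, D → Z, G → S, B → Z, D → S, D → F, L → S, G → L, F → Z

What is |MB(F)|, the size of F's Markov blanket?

9

Recall MB(v) = parents ∪ children ∪ spouses, where spouses are the other parents of v's children.
Parents of F: B, D.
Ch(F) = {G, P, Y, Z}.
Parents of each child, excluding F:
  G: B
  P: G, L
  Y: D, J
  Z: B, D, X
MB(F) = {B, D, G, J, L, P, X, Y, Z}, which has 9 nodes.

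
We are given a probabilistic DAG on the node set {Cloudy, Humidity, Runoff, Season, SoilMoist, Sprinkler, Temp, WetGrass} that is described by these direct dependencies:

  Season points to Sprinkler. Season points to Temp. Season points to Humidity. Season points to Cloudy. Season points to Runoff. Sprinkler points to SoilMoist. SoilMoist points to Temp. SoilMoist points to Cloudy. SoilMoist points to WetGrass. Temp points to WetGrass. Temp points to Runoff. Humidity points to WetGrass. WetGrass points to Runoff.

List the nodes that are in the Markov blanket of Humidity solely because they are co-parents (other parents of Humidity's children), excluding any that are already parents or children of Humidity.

{SoilMoist, Temp}

Children of Humidity: WetGrass.
  WetGrass also has parents SoilMoist, Temp.
Excluding nodes already adjacent to Humidity (Season, WetGrass), the co-parent-only contribution is {SoilMoist, Temp}.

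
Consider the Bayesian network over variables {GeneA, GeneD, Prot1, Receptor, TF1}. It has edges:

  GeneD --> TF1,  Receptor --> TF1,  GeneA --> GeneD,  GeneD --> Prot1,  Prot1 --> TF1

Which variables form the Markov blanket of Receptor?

{GeneD, Prot1, TF1}

A node's Markov blanket = Pa ∪ Ch ∪ (parents of Ch other than the node itself).
Parents of Receptor: none.
Ch(Receptor) = {TF1}.
For each child, the remaining parents (spouses of Receptor):
  TF1: GeneD, Prot1
So the Markov blanket of Receptor is {GeneD, Prot1, TF1}.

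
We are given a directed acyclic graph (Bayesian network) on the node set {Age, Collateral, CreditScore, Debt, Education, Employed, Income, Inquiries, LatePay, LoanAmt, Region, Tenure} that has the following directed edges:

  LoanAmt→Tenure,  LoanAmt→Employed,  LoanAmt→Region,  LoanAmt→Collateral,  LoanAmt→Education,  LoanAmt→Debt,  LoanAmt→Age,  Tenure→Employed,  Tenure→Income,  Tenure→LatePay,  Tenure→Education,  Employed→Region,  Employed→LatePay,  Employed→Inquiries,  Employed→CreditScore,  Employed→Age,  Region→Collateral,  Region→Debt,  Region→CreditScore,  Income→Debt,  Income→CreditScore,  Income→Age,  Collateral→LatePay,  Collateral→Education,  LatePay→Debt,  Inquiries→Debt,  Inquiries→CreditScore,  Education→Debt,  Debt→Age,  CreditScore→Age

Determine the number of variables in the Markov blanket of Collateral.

6

Collateral has parents LoanAmt, Region.
Ch(Collateral) = {Education, LatePay}.
Parents of each child, excluding Collateral:
  LatePay: Employed, Tenure
  Education: LoanAmt, Tenure
MB(Collateral) = {Education, Employed, LatePay, LoanAmt, Region, Tenure}, which has 6 nodes.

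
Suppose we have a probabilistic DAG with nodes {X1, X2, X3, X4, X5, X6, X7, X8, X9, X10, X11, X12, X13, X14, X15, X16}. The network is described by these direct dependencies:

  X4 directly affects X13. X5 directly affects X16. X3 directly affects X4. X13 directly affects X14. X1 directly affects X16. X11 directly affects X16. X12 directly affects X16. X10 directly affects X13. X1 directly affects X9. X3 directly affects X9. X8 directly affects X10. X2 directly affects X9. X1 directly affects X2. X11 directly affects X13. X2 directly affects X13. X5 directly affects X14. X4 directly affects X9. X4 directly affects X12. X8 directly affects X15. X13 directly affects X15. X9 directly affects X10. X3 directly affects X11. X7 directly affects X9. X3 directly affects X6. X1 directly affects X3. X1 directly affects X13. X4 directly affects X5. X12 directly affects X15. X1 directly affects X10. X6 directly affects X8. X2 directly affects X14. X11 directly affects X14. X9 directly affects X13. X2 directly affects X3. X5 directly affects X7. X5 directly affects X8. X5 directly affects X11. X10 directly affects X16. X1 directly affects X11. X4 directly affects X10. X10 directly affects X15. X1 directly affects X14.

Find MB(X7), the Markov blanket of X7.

{X1, X2, X3, X4, X5, X9}

Parents of X7: X5.
X7's children: X9.
Parents of each child, excluding X7:
  X9: X1, X2, X3, X4
MB(X7) = {X1, X2, X3, X4, X5, X9}.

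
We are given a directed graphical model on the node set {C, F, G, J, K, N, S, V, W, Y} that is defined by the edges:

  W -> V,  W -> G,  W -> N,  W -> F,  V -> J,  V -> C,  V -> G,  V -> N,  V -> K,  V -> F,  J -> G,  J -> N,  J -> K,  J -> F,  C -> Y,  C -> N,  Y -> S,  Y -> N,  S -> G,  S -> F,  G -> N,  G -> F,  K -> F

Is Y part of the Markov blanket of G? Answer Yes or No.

Y is a co-parent of G: both are parents of N.
So Y ∈ MB(G).

Yes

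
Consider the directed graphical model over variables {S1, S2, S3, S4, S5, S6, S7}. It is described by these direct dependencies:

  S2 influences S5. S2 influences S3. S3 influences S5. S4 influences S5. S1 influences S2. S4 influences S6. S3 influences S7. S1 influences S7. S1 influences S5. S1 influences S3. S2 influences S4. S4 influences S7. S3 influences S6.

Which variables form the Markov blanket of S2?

Pa(S2) = {S1}.
S2's children: S3, S4, S5.
For each child, the remaining parents (spouses of S2):
  S3's other parent is S1.
  S4: no additional parents.
  S5's other parents are S1, S3, S4.
MB(S2) = {S1, S3, S4, S5}.

{S1, S3, S4, S5}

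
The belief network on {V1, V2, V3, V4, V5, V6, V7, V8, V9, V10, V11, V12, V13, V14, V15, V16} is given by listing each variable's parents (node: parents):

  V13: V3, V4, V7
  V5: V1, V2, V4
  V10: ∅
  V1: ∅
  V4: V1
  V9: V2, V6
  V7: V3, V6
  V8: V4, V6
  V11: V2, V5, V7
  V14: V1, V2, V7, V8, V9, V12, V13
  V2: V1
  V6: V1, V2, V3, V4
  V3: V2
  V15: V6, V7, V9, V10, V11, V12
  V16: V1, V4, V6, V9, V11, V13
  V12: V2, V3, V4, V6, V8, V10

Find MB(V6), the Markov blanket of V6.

Children of V6: V7, V8, V9, V12, V15, V16.
Pa(V6) = {V1, V2, V3, V4}.
Co-parents of V6 (other parents of its children):
  V7 also has parent V3.
  V8 also has parent V4.
  V9 also has parent V2.
  V12 also has parents V2, V3, V4, V8, V10.
  V15 also has parents V7, V9, V10, V11, V12.
  parents(V16) \ {V6} = {V1, V4, V9, V11, V13}.
MB(V6) = {V1, V2, V3, V4, V7, V8, V9, V10, V11, V12, V13, V15, V16}.

{V1, V2, V3, V4, V7, V8, V9, V10, V11, V12, V13, V15, V16}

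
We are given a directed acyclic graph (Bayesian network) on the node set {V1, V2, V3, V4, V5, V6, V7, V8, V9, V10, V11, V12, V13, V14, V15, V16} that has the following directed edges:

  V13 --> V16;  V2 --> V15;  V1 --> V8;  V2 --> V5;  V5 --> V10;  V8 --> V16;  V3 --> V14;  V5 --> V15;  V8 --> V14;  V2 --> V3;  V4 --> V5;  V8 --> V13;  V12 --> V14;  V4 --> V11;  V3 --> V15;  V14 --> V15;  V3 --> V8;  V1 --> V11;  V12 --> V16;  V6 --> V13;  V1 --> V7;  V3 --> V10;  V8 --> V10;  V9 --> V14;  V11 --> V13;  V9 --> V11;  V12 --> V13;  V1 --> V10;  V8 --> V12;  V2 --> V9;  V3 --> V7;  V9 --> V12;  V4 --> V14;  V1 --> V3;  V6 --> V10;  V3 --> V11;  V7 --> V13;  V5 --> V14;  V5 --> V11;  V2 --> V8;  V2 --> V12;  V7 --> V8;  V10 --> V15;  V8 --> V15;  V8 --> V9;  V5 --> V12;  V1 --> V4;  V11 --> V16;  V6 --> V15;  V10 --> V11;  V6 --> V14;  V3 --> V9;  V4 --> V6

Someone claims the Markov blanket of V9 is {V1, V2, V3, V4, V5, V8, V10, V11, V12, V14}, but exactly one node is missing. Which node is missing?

A node's Markov blanket = Pa ∪ Ch ∪ (parents of Ch other than the node itself).
V9 has children V11, V12, V14.
V9 has parents V2, V3, V8.
Parents of each child, excluding V9:
  V11: V1, V3, V4, V5, V10
  V12: V2, V5, V8
  V14: V3, V4, V5, V6, V8, V12
MB(V9) = {V1, V2, V3, V4, V5, V6, V8, V10, V11, V12, V14}.
Comparing with the claimed set, V6 is missing.

V6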